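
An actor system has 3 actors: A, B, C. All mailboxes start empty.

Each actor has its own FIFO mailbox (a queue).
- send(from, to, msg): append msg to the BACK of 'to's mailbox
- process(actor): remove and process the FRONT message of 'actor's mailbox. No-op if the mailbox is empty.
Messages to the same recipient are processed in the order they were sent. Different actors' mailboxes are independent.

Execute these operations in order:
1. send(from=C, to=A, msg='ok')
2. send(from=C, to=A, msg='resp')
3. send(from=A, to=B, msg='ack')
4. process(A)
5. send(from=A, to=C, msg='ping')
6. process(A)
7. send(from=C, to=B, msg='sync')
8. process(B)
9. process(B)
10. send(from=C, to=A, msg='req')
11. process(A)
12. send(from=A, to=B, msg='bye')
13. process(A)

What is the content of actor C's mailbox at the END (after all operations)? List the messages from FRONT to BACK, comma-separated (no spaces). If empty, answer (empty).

Answer: ping

Derivation:
After 1 (send(from=C, to=A, msg='ok')): A:[ok] B:[] C:[]
After 2 (send(from=C, to=A, msg='resp')): A:[ok,resp] B:[] C:[]
After 3 (send(from=A, to=B, msg='ack')): A:[ok,resp] B:[ack] C:[]
After 4 (process(A)): A:[resp] B:[ack] C:[]
After 5 (send(from=A, to=C, msg='ping')): A:[resp] B:[ack] C:[ping]
After 6 (process(A)): A:[] B:[ack] C:[ping]
After 7 (send(from=C, to=B, msg='sync')): A:[] B:[ack,sync] C:[ping]
After 8 (process(B)): A:[] B:[sync] C:[ping]
After 9 (process(B)): A:[] B:[] C:[ping]
After 10 (send(from=C, to=A, msg='req')): A:[req] B:[] C:[ping]
After 11 (process(A)): A:[] B:[] C:[ping]
After 12 (send(from=A, to=B, msg='bye')): A:[] B:[bye] C:[ping]
After 13 (process(A)): A:[] B:[bye] C:[ping]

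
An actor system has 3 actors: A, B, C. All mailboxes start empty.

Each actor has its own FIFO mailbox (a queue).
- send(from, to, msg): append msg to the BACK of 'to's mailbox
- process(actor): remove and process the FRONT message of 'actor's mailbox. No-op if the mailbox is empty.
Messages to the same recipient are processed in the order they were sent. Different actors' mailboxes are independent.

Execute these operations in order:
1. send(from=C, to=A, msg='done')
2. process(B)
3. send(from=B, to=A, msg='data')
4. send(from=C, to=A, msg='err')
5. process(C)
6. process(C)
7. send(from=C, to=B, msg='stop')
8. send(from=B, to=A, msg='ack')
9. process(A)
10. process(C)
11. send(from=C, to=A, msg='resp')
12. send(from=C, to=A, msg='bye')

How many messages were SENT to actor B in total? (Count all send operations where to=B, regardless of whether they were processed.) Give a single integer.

After 1 (send(from=C, to=A, msg='done')): A:[done] B:[] C:[]
After 2 (process(B)): A:[done] B:[] C:[]
After 3 (send(from=B, to=A, msg='data')): A:[done,data] B:[] C:[]
After 4 (send(from=C, to=A, msg='err')): A:[done,data,err] B:[] C:[]
After 5 (process(C)): A:[done,data,err] B:[] C:[]
After 6 (process(C)): A:[done,data,err] B:[] C:[]
After 7 (send(from=C, to=B, msg='stop')): A:[done,data,err] B:[stop] C:[]
After 8 (send(from=B, to=A, msg='ack')): A:[done,data,err,ack] B:[stop] C:[]
After 9 (process(A)): A:[data,err,ack] B:[stop] C:[]
After 10 (process(C)): A:[data,err,ack] B:[stop] C:[]
After 11 (send(from=C, to=A, msg='resp')): A:[data,err,ack,resp] B:[stop] C:[]
After 12 (send(from=C, to=A, msg='bye')): A:[data,err,ack,resp,bye] B:[stop] C:[]

Answer: 1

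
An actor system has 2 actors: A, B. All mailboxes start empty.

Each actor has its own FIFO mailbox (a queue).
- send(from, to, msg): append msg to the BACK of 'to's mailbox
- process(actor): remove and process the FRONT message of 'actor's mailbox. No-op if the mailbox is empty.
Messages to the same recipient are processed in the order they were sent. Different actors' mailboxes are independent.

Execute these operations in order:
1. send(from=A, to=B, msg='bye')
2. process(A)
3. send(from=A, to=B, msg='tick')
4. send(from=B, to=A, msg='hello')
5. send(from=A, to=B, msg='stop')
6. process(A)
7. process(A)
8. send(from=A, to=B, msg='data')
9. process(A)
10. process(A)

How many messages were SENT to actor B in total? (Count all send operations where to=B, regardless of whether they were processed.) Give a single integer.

Answer: 4

Derivation:
After 1 (send(from=A, to=B, msg='bye')): A:[] B:[bye]
After 2 (process(A)): A:[] B:[bye]
After 3 (send(from=A, to=B, msg='tick')): A:[] B:[bye,tick]
After 4 (send(from=B, to=A, msg='hello')): A:[hello] B:[bye,tick]
After 5 (send(from=A, to=B, msg='stop')): A:[hello] B:[bye,tick,stop]
After 6 (process(A)): A:[] B:[bye,tick,stop]
After 7 (process(A)): A:[] B:[bye,tick,stop]
After 8 (send(from=A, to=B, msg='data')): A:[] B:[bye,tick,stop,data]
After 9 (process(A)): A:[] B:[bye,tick,stop,data]
After 10 (process(A)): A:[] B:[bye,tick,stop,data]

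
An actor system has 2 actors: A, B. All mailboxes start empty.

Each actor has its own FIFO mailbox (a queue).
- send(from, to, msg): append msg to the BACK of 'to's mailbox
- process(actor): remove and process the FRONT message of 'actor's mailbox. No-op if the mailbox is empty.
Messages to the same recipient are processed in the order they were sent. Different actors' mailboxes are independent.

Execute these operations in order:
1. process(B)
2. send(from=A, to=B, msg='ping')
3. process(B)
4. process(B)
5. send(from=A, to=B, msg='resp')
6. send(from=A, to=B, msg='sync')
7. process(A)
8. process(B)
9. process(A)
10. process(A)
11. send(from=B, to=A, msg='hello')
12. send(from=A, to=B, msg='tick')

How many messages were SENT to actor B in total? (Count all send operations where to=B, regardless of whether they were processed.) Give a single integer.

After 1 (process(B)): A:[] B:[]
After 2 (send(from=A, to=B, msg='ping')): A:[] B:[ping]
After 3 (process(B)): A:[] B:[]
After 4 (process(B)): A:[] B:[]
After 5 (send(from=A, to=B, msg='resp')): A:[] B:[resp]
After 6 (send(from=A, to=B, msg='sync')): A:[] B:[resp,sync]
After 7 (process(A)): A:[] B:[resp,sync]
After 8 (process(B)): A:[] B:[sync]
After 9 (process(A)): A:[] B:[sync]
After 10 (process(A)): A:[] B:[sync]
After 11 (send(from=B, to=A, msg='hello')): A:[hello] B:[sync]
After 12 (send(from=A, to=B, msg='tick')): A:[hello] B:[sync,tick]

Answer: 4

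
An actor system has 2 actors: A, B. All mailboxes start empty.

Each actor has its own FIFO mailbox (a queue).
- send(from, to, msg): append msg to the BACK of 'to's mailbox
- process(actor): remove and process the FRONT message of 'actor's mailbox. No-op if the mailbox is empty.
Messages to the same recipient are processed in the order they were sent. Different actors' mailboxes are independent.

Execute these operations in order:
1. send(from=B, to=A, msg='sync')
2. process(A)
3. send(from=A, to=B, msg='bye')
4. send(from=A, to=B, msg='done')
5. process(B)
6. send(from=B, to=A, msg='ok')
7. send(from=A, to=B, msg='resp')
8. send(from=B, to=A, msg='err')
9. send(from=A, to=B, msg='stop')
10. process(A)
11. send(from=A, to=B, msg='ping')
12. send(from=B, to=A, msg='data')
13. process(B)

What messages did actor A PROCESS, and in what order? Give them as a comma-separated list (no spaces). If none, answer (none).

Answer: sync,ok

Derivation:
After 1 (send(from=B, to=A, msg='sync')): A:[sync] B:[]
After 2 (process(A)): A:[] B:[]
After 3 (send(from=A, to=B, msg='bye')): A:[] B:[bye]
After 4 (send(from=A, to=B, msg='done')): A:[] B:[bye,done]
After 5 (process(B)): A:[] B:[done]
After 6 (send(from=B, to=A, msg='ok')): A:[ok] B:[done]
After 7 (send(from=A, to=B, msg='resp')): A:[ok] B:[done,resp]
After 8 (send(from=B, to=A, msg='err')): A:[ok,err] B:[done,resp]
After 9 (send(from=A, to=B, msg='stop')): A:[ok,err] B:[done,resp,stop]
After 10 (process(A)): A:[err] B:[done,resp,stop]
After 11 (send(from=A, to=B, msg='ping')): A:[err] B:[done,resp,stop,ping]
After 12 (send(from=B, to=A, msg='data')): A:[err,data] B:[done,resp,stop,ping]
After 13 (process(B)): A:[err,data] B:[resp,stop,ping]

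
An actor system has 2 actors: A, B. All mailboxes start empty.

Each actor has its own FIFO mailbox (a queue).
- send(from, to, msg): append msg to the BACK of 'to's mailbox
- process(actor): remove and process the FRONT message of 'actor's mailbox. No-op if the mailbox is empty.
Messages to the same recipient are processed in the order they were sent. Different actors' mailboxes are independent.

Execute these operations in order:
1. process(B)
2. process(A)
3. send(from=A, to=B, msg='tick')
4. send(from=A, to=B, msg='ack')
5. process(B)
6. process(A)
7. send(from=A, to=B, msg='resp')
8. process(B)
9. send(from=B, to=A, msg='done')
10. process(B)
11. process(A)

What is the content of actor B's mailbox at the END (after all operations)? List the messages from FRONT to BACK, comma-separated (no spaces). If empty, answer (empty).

Answer: (empty)

Derivation:
After 1 (process(B)): A:[] B:[]
After 2 (process(A)): A:[] B:[]
After 3 (send(from=A, to=B, msg='tick')): A:[] B:[tick]
After 4 (send(from=A, to=B, msg='ack')): A:[] B:[tick,ack]
After 5 (process(B)): A:[] B:[ack]
After 6 (process(A)): A:[] B:[ack]
After 7 (send(from=A, to=B, msg='resp')): A:[] B:[ack,resp]
After 8 (process(B)): A:[] B:[resp]
After 9 (send(from=B, to=A, msg='done')): A:[done] B:[resp]
After 10 (process(B)): A:[done] B:[]
After 11 (process(A)): A:[] B:[]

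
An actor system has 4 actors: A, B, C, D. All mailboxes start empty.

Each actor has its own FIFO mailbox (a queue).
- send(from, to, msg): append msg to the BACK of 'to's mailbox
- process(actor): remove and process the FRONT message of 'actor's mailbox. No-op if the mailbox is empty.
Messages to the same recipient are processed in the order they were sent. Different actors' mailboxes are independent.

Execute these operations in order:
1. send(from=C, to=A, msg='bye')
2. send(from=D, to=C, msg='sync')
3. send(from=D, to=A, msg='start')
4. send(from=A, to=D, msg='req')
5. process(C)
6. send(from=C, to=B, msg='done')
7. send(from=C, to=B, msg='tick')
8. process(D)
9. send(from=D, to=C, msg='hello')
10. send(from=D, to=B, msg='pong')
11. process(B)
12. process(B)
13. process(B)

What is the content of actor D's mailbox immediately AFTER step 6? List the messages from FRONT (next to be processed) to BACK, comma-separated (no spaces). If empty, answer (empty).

After 1 (send(from=C, to=A, msg='bye')): A:[bye] B:[] C:[] D:[]
After 2 (send(from=D, to=C, msg='sync')): A:[bye] B:[] C:[sync] D:[]
After 3 (send(from=D, to=A, msg='start')): A:[bye,start] B:[] C:[sync] D:[]
After 4 (send(from=A, to=D, msg='req')): A:[bye,start] B:[] C:[sync] D:[req]
After 5 (process(C)): A:[bye,start] B:[] C:[] D:[req]
After 6 (send(from=C, to=B, msg='done')): A:[bye,start] B:[done] C:[] D:[req]

req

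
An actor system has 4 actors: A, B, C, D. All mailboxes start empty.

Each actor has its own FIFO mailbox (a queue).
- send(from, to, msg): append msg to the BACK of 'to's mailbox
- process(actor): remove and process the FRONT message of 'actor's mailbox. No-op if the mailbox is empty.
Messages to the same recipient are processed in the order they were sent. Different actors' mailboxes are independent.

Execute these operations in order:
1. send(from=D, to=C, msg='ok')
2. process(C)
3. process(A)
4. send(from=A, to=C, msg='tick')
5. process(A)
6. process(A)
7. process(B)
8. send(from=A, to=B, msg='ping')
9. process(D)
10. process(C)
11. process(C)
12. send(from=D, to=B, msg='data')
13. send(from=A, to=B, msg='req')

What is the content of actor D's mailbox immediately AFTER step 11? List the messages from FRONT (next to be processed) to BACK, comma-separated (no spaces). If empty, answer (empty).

After 1 (send(from=D, to=C, msg='ok')): A:[] B:[] C:[ok] D:[]
After 2 (process(C)): A:[] B:[] C:[] D:[]
After 3 (process(A)): A:[] B:[] C:[] D:[]
After 4 (send(from=A, to=C, msg='tick')): A:[] B:[] C:[tick] D:[]
After 5 (process(A)): A:[] B:[] C:[tick] D:[]
After 6 (process(A)): A:[] B:[] C:[tick] D:[]
After 7 (process(B)): A:[] B:[] C:[tick] D:[]
After 8 (send(from=A, to=B, msg='ping')): A:[] B:[ping] C:[tick] D:[]
After 9 (process(D)): A:[] B:[ping] C:[tick] D:[]
After 10 (process(C)): A:[] B:[ping] C:[] D:[]
After 11 (process(C)): A:[] B:[ping] C:[] D:[]

(empty)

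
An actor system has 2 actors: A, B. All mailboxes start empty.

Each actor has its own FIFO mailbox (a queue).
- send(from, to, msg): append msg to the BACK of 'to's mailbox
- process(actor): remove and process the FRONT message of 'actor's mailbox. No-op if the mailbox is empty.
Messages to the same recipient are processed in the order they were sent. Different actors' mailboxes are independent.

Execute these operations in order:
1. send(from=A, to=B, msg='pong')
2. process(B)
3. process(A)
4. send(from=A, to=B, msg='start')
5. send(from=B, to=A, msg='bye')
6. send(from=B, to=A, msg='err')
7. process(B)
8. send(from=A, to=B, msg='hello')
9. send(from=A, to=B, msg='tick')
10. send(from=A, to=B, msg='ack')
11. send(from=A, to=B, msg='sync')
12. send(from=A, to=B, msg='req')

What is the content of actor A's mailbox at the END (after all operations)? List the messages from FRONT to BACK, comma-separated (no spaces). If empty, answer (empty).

Answer: bye,err

Derivation:
After 1 (send(from=A, to=B, msg='pong')): A:[] B:[pong]
After 2 (process(B)): A:[] B:[]
After 3 (process(A)): A:[] B:[]
After 4 (send(from=A, to=B, msg='start')): A:[] B:[start]
After 5 (send(from=B, to=A, msg='bye')): A:[bye] B:[start]
After 6 (send(from=B, to=A, msg='err')): A:[bye,err] B:[start]
After 7 (process(B)): A:[bye,err] B:[]
After 8 (send(from=A, to=B, msg='hello')): A:[bye,err] B:[hello]
After 9 (send(from=A, to=B, msg='tick')): A:[bye,err] B:[hello,tick]
After 10 (send(from=A, to=B, msg='ack')): A:[bye,err] B:[hello,tick,ack]
After 11 (send(from=A, to=B, msg='sync')): A:[bye,err] B:[hello,tick,ack,sync]
After 12 (send(from=A, to=B, msg='req')): A:[bye,err] B:[hello,tick,ack,sync,req]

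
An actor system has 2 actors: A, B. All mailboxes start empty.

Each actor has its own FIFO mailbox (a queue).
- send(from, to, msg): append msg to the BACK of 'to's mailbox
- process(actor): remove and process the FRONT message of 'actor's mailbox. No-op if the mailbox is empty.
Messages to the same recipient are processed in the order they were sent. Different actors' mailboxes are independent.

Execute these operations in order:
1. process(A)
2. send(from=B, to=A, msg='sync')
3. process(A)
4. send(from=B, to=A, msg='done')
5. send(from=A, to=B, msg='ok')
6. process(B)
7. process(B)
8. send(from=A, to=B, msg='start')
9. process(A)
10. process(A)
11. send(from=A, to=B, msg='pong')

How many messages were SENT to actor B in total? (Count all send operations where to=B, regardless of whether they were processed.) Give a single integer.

Answer: 3

Derivation:
After 1 (process(A)): A:[] B:[]
After 2 (send(from=B, to=A, msg='sync')): A:[sync] B:[]
After 3 (process(A)): A:[] B:[]
After 4 (send(from=B, to=A, msg='done')): A:[done] B:[]
After 5 (send(from=A, to=B, msg='ok')): A:[done] B:[ok]
After 6 (process(B)): A:[done] B:[]
After 7 (process(B)): A:[done] B:[]
After 8 (send(from=A, to=B, msg='start')): A:[done] B:[start]
After 9 (process(A)): A:[] B:[start]
After 10 (process(A)): A:[] B:[start]
After 11 (send(from=A, to=B, msg='pong')): A:[] B:[start,pong]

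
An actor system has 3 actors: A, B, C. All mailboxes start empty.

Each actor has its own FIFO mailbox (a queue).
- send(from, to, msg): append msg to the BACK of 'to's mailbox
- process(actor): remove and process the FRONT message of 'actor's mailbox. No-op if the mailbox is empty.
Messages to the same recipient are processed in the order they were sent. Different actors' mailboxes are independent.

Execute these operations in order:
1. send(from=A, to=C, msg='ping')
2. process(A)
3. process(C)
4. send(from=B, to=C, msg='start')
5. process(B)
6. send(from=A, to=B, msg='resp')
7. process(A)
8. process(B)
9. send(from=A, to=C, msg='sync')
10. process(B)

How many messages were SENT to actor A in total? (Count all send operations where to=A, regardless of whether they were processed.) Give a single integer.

After 1 (send(from=A, to=C, msg='ping')): A:[] B:[] C:[ping]
After 2 (process(A)): A:[] B:[] C:[ping]
After 3 (process(C)): A:[] B:[] C:[]
After 4 (send(from=B, to=C, msg='start')): A:[] B:[] C:[start]
After 5 (process(B)): A:[] B:[] C:[start]
After 6 (send(from=A, to=B, msg='resp')): A:[] B:[resp] C:[start]
After 7 (process(A)): A:[] B:[resp] C:[start]
After 8 (process(B)): A:[] B:[] C:[start]
After 9 (send(from=A, to=C, msg='sync')): A:[] B:[] C:[start,sync]
After 10 (process(B)): A:[] B:[] C:[start,sync]

Answer: 0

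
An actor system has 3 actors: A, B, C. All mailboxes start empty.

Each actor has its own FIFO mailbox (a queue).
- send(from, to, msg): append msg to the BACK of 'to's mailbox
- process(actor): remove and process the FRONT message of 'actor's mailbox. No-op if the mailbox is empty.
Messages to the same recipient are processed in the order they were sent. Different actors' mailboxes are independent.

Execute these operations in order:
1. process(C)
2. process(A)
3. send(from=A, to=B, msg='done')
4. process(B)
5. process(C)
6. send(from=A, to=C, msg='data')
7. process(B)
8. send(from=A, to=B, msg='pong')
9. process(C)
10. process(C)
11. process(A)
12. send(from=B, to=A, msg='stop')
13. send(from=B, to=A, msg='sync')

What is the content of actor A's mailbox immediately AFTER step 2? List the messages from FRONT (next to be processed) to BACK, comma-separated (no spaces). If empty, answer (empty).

After 1 (process(C)): A:[] B:[] C:[]
After 2 (process(A)): A:[] B:[] C:[]

(empty)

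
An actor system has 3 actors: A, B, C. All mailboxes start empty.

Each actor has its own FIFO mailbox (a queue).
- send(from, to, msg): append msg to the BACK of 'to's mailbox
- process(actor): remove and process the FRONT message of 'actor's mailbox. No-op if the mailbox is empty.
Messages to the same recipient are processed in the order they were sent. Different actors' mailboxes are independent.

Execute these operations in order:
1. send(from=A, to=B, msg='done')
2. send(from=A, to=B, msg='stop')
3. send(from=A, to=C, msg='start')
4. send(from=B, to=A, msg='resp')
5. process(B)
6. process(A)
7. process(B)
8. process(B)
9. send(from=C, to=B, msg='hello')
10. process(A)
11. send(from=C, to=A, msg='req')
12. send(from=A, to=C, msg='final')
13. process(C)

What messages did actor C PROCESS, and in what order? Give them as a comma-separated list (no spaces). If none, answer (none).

After 1 (send(from=A, to=B, msg='done')): A:[] B:[done] C:[]
After 2 (send(from=A, to=B, msg='stop')): A:[] B:[done,stop] C:[]
After 3 (send(from=A, to=C, msg='start')): A:[] B:[done,stop] C:[start]
After 4 (send(from=B, to=A, msg='resp')): A:[resp] B:[done,stop] C:[start]
After 5 (process(B)): A:[resp] B:[stop] C:[start]
After 6 (process(A)): A:[] B:[stop] C:[start]
After 7 (process(B)): A:[] B:[] C:[start]
After 8 (process(B)): A:[] B:[] C:[start]
After 9 (send(from=C, to=B, msg='hello')): A:[] B:[hello] C:[start]
After 10 (process(A)): A:[] B:[hello] C:[start]
After 11 (send(from=C, to=A, msg='req')): A:[req] B:[hello] C:[start]
After 12 (send(from=A, to=C, msg='final')): A:[req] B:[hello] C:[start,final]
After 13 (process(C)): A:[req] B:[hello] C:[final]

Answer: start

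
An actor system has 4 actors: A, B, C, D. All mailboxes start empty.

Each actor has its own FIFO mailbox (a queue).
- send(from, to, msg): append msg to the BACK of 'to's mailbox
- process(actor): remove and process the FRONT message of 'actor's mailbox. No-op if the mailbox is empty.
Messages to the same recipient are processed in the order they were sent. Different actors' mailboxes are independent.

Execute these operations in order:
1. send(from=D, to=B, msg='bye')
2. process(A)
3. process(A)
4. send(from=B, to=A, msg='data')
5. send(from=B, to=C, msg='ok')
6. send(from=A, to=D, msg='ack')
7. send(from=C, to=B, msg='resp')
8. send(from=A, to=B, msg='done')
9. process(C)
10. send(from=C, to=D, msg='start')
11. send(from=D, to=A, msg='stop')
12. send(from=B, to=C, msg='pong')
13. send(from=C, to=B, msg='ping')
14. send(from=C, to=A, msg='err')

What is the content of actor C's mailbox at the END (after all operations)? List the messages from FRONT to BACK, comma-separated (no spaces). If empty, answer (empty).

Answer: pong

Derivation:
After 1 (send(from=D, to=B, msg='bye')): A:[] B:[bye] C:[] D:[]
After 2 (process(A)): A:[] B:[bye] C:[] D:[]
After 3 (process(A)): A:[] B:[bye] C:[] D:[]
After 4 (send(from=B, to=A, msg='data')): A:[data] B:[bye] C:[] D:[]
After 5 (send(from=B, to=C, msg='ok')): A:[data] B:[bye] C:[ok] D:[]
After 6 (send(from=A, to=D, msg='ack')): A:[data] B:[bye] C:[ok] D:[ack]
After 7 (send(from=C, to=B, msg='resp')): A:[data] B:[bye,resp] C:[ok] D:[ack]
After 8 (send(from=A, to=B, msg='done')): A:[data] B:[bye,resp,done] C:[ok] D:[ack]
After 9 (process(C)): A:[data] B:[bye,resp,done] C:[] D:[ack]
After 10 (send(from=C, to=D, msg='start')): A:[data] B:[bye,resp,done] C:[] D:[ack,start]
After 11 (send(from=D, to=A, msg='stop')): A:[data,stop] B:[bye,resp,done] C:[] D:[ack,start]
After 12 (send(from=B, to=C, msg='pong')): A:[data,stop] B:[bye,resp,done] C:[pong] D:[ack,start]
After 13 (send(from=C, to=B, msg='ping')): A:[data,stop] B:[bye,resp,done,ping] C:[pong] D:[ack,start]
After 14 (send(from=C, to=A, msg='err')): A:[data,stop,err] B:[bye,resp,done,ping] C:[pong] D:[ack,start]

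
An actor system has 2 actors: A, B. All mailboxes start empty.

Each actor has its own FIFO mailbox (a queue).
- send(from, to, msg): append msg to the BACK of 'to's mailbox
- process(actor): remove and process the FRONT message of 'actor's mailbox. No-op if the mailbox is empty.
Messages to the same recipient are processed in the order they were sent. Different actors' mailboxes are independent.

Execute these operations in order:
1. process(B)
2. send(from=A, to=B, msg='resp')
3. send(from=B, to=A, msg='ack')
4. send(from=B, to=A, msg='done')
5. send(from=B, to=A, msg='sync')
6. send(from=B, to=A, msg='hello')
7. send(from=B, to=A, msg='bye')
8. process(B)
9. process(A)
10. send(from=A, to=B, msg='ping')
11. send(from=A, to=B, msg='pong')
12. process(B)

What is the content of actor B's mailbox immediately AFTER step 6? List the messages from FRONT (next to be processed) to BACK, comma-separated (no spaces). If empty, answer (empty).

After 1 (process(B)): A:[] B:[]
After 2 (send(from=A, to=B, msg='resp')): A:[] B:[resp]
After 3 (send(from=B, to=A, msg='ack')): A:[ack] B:[resp]
After 4 (send(from=B, to=A, msg='done')): A:[ack,done] B:[resp]
After 5 (send(from=B, to=A, msg='sync')): A:[ack,done,sync] B:[resp]
After 6 (send(from=B, to=A, msg='hello')): A:[ack,done,sync,hello] B:[resp]

resp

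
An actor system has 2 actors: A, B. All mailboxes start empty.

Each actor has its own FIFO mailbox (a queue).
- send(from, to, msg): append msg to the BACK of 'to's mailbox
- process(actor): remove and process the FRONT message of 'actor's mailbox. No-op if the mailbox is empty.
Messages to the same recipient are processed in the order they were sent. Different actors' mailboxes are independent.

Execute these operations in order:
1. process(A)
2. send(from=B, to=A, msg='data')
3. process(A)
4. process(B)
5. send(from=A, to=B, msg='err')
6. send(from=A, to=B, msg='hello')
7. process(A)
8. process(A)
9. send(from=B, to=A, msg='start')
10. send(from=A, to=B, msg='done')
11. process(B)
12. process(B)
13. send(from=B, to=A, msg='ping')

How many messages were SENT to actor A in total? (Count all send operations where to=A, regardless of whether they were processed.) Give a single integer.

Answer: 3

Derivation:
After 1 (process(A)): A:[] B:[]
After 2 (send(from=B, to=A, msg='data')): A:[data] B:[]
After 3 (process(A)): A:[] B:[]
After 4 (process(B)): A:[] B:[]
After 5 (send(from=A, to=B, msg='err')): A:[] B:[err]
After 6 (send(from=A, to=B, msg='hello')): A:[] B:[err,hello]
After 7 (process(A)): A:[] B:[err,hello]
After 8 (process(A)): A:[] B:[err,hello]
After 9 (send(from=B, to=A, msg='start')): A:[start] B:[err,hello]
After 10 (send(from=A, to=B, msg='done')): A:[start] B:[err,hello,done]
After 11 (process(B)): A:[start] B:[hello,done]
After 12 (process(B)): A:[start] B:[done]
After 13 (send(from=B, to=A, msg='ping')): A:[start,ping] B:[done]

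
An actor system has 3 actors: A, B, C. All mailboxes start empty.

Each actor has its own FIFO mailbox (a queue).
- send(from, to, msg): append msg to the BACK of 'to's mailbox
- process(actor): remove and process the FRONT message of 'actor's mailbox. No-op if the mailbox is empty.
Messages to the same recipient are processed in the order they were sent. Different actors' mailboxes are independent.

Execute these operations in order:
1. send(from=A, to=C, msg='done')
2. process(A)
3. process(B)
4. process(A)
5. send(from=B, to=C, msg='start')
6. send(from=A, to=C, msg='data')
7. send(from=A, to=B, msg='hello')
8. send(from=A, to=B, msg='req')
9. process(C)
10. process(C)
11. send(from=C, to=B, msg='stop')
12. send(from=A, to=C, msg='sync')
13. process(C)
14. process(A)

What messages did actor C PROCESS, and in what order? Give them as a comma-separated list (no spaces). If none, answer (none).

After 1 (send(from=A, to=C, msg='done')): A:[] B:[] C:[done]
After 2 (process(A)): A:[] B:[] C:[done]
After 3 (process(B)): A:[] B:[] C:[done]
After 4 (process(A)): A:[] B:[] C:[done]
After 5 (send(from=B, to=C, msg='start')): A:[] B:[] C:[done,start]
After 6 (send(from=A, to=C, msg='data')): A:[] B:[] C:[done,start,data]
After 7 (send(from=A, to=B, msg='hello')): A:[] B:[hello] C:[done,start,data]
After 8 (send(from=A, to=B, msg='req')): A:[] B:[hello,req] C:[done,start,data]
After 9 (process(C)): A:[] B:[hello,req] C:[start,data]
After 10 (process(C)): A:[] B:[hello,req] C:[data]
After 11 (send(from=C, to=B, msg='stop')): A:[] B:[hello,req,stop] C:[data]
After 12 (send(from=A, to=C, msg='sync')): A:[] B:[hello,req,stop] C:[data,sync]
After 13 (process(C)): A:[] B:[hello,req,stop] C:[sync]
After 14 (process(A)): A:[] B:[hello,req,stop] C:[sync]

Answer: done,start,data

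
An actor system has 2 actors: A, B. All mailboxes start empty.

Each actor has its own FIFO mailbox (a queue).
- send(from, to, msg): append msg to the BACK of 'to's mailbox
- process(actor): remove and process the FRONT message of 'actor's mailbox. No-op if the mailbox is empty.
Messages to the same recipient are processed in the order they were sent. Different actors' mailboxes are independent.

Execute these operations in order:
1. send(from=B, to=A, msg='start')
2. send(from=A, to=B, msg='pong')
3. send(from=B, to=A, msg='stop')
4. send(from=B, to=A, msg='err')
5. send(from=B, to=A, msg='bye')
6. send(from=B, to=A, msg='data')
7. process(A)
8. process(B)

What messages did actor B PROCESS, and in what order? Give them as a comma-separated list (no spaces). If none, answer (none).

Answer: pong

Derivation:
After 1 (send(from=B, to=A, msg='start')): A:[start] B:[]
After 2 (send(from=A, to=B, msg='pong')): A:[start] B:[pong]
After 3 (send(from=B, to=A, msg='stop')): A:[start,stop] B:[pong]
After 4 (send(from=B, to=A, msg='err')): A:[start,stop,err] B:[pong]
After 5 (send(from=B, to=A, msg='bye')): A:[start,stop,err,bye] B:[pong]
After 6 (send(from=B, to=A, msg='data')): A:[start,stop,err,bye,data] B:[pong]
After 7 (process(A)): A:[stop,err,bye,data] B:[pong]
After 8 (process(B)): A:[stop,err,bye,data] B:[]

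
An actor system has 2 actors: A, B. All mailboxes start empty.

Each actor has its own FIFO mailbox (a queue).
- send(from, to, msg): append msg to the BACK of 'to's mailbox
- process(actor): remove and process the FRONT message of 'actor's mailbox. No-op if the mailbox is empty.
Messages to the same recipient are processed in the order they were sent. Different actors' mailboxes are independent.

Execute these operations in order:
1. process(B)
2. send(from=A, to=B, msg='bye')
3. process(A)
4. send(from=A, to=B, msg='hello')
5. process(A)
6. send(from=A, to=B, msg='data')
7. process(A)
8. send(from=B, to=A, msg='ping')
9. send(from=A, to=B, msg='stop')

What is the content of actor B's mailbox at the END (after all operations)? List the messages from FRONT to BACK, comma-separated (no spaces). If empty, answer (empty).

After 1 (process(B)): A:[] B:[]
After 2 (send(from=A, to=B, msg='bye')): A:[] B:[bye]
After 3 (process(A)): A:[] B:[bye]
After 4 (send(from=A, to=B, msg='hello')): A:[] B:[bye,hello]
After 5 (process(A)): A:[] B:[bye,hello]
After 6 (send(from=A, to=B, msg='data')): A:[] B:[bye,hello,data]
After 7 (process(A)): A:[] B:[bye,hello,data]
After 8 (send(from=B, to=A, msg='ping')): A:[ping] B:[bye,hello,data]
After 9 (send(from=A, to=B, msg='stop')): A:[ping] B:[bye,hello,data,stop]

Answer: bye,hello,data,stop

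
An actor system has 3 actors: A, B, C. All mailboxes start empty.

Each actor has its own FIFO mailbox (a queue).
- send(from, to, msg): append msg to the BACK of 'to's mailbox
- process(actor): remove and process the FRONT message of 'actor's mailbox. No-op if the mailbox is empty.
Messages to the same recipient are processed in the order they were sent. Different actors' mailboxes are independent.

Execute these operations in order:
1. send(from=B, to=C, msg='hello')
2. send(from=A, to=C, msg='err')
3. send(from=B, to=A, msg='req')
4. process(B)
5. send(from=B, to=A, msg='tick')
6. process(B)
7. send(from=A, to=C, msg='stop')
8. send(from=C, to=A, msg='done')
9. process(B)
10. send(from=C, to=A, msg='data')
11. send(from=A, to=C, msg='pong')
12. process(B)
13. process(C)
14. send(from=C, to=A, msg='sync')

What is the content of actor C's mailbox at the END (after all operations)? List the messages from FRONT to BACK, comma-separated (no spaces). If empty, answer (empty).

After 1 (send(from=B, to=C, msg='hello')): A:[] B:[] C:[hello]
After 2 (send(from=A, to=C, msg='err')): A:[] B:[] C:[hello,err]
After 3 (send(from=B, to=A, msg='req')): A:[req] B:[] C:[hello,err]
After 4 (process(B)): A:[req] B:[] C:[hello,err]
After 5 (send(from=B, to=A, msg='tick')): A:[req,tick] B:[] C:[hello,err]
After 6 (process(B)): A:[req,tick] B:[] C:[hello,err]
After 7 (send(from=A, to=C, msg='stop')): A:[req,tick] B:[] C:[hello,err,stop]
After 8 (send(from=C, to=A, msg='done')): A:[req,tick,done] B:[] C:[hello,err,stop]
After 9 (process(B)): A:[req,tick,done] B:[] C:[hello,err,stop]
After 10 (send(from=C, to=A, msg='data')): A:[req,tick,done,data] B:[] C:[hello,err,stop]
After 11 (send(from=A, to=C, msg='pong')): A:[req,tick,done,data] B:[] C:[hello,err,stop,pong]
After 12 (process(B)): A:[req,tick,done,data] B:[] C:[hello,err,stop,pong]
After 13 (process(C)): A:[req,tick,done,data] B:[] C:[err,stop,pong]
After 14 (send(from=C, to=A, msg='sync')): A:[req,tick,done,data,sync] B:[] C:[err,stop,pong]

Answer: err,stop,pong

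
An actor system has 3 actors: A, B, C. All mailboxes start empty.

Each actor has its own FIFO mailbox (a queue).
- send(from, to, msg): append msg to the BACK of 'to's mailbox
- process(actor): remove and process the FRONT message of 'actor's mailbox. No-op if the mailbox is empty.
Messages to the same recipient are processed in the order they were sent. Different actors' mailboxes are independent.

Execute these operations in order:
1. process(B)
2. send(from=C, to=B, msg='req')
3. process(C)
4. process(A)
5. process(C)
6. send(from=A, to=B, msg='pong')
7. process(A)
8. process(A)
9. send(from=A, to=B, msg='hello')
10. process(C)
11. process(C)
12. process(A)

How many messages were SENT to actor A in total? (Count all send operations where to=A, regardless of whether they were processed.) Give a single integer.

After 1 (process(B)): A:[] B:[] C:[]
After 2 (send(from=C, to=B, msg='req')): A:[] B:[req] C:[]
After 3 (process(C)): A:[] B:[req] C:[]
After 4 (process(A)): A:[] B:[req] C:[]
After 5 (process(C)): A:[] B:[req] C:[]
After 6 (send(from=A, to=B, msg='pong')): A:[] B:[req,pong] C:[]
After 7 (process(A)): A:[] B:[req,pong] C:[]
After 8 (process(A)): A:[] B:[req,pong] C:[]
After 9 (send(from=A, to=B, msg='hello')): A:[] B:[req,pong,hello] C:[]
After 10 (process(C)): A:[] B:[req,pong,hello] C:[]
After 11 (process(C)): A:[] B:[req,pong,hello] C:[]
After 12 (process(A)): A:[] B:[req,pong,hello] C:[]

Answer: 0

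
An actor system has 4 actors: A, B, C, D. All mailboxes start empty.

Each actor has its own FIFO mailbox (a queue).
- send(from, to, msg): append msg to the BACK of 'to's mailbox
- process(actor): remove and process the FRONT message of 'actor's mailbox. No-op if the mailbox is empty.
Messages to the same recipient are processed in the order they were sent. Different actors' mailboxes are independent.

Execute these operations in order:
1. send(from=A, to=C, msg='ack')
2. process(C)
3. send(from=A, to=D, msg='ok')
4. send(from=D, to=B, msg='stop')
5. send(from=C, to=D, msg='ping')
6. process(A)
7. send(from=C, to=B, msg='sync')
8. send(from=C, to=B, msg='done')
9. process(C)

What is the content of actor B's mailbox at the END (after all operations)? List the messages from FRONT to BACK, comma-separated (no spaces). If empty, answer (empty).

After 1 (send(from=A, to=C, msg='ack')): A:[] B:[] C:[ack] D:[]
After 2 (process(C)): A:[] B:[] C:[] D:[]
After 3 (send(from=A, to=D, msg='ok')): A:[] B:[] C:[] D:[ok]
After 4 (send(from=D, to=B, msg='stop')): A:[] B:[stop] C:[] D:[ok]
After 5 (send(from=C, to=D, msg='ping')): A:[] B:[stop] C:[] D:[ok,ping]
After 6 (process(A)): A:[] B:[stop] C:[] D:[ok,ping]
After 7 (send(from=C, to=B, msg='sync')): A:[] B:[stop,sync] C:[] D:[ok,ping]
After 8 (send(from=C, to=B, msg='done')): A:[] B:[stop,sync,done] C:[] D:[ok,ping]
After 9 (process(C)): A:[] B:[stop,sync,done] C:[] D:[ok,ping]

Answer: stop,sync,done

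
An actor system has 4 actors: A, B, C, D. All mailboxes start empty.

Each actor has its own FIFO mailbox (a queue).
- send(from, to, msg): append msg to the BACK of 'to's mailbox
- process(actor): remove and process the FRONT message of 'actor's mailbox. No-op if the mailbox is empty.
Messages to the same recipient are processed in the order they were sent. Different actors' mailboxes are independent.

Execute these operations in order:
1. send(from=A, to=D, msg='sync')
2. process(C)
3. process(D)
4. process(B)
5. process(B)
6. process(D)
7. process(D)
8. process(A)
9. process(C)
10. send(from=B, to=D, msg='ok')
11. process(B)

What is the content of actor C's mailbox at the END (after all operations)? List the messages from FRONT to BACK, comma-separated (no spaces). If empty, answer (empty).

Answer: (empty)

Derivation:
After 1 (send(from=A, to=D, msg='sync')): A:[] B:[] C:[] D:[sync]
After 2 (process(C)): A:[] B:[] C:[] D:[sync]
After 3 (process(D)): A:[] B:[] C:[] D:[]
After 4 (process(B)): A:[] B:[] C:[] D:[]
After 5 (process(B)): A:[] B:[] C:[] D:[]
After 6 (process(D)): A:[] B:[] C:[] D:[]
After 7 (process(D)): A:[] B:[] C:[] D:[]
After 8 (process(A)): A:[] B:[] C:[] D:[]
After 9 (process(C)): A:[] B:[] C:[] D:[]
After 10 (send(from=B, to=D, msg='ok')): A:[] B:[] C:[] D:[ok]
After 11 (process(B)): A:[] B:[] C:[] D:[ok]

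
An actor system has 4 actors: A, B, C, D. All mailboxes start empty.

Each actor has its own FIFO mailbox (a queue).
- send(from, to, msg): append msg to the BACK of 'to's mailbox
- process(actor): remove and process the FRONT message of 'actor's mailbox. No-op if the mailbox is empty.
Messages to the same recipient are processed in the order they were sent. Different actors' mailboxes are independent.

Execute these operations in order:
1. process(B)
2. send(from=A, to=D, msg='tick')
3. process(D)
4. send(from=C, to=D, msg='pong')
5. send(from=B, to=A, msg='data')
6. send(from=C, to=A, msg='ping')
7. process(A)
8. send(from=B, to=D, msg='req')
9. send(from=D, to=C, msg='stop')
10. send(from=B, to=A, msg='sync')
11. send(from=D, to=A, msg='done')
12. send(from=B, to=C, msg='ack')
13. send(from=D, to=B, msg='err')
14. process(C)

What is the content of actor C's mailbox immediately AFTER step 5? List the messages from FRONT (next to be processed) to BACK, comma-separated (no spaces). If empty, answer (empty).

After 1 (process(B)): A:[] B:[] C:[] D:[]
After 2 (send(from=A, to=D, msg='tick')): A:[] B:[] C:[] D:[tick]
After 3 (process(D)): A:[] B:[] C:[] D:[]
After 4 (send(from=C, to=D, msg='pong')): A:[] B:[] C:[] D:[pong]
After 5 (send(from=B, to=A, msg='data')): A:[data] B:[] C:[] D:[pong]

(empty)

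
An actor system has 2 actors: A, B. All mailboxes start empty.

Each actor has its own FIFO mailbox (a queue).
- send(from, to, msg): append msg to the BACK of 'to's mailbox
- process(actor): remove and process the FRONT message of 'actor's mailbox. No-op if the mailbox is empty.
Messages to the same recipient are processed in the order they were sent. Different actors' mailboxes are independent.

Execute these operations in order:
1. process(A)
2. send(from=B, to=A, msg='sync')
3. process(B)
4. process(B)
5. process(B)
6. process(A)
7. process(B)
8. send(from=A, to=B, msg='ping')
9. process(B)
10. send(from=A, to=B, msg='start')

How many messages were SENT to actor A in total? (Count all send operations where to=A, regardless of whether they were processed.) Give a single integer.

After 1 (process(A)): A:[] B:[]
After 2 (send(from=B, to=A, msg='sync')): A:[sync] B:[]
After 3 (process(B)): A:[sync] B:[]
After 4 (process(B)): A:[sync] B:[]
After 5 (process(B)): A:[sync] B:[]
After 6 (process(A)): A:[] B:[]
After 7 (process(B)): A:[] B:[]
After 8 (send(from=A, to=B, msg='ping')): A:[] B:[ping]
After 9 (process(B)): A:[] B:[]
After 10 (send(from=A, to=B, msg='start')): A:[] B:[start]

Answer: 1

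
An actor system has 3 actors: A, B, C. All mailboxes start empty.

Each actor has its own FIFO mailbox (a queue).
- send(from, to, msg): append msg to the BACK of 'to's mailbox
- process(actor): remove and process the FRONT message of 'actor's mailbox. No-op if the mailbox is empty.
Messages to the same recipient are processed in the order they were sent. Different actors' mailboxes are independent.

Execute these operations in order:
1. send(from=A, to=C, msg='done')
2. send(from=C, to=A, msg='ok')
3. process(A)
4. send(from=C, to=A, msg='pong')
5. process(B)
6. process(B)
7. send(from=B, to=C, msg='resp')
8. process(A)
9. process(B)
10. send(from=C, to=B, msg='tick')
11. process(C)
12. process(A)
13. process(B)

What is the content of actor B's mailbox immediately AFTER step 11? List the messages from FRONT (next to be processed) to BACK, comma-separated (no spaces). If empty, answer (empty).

After 1 (send(from=A, to=C, msg='done')): A:[] B:[] C:[done]
After 2 (send(from=C, to=A, msg='ok')): A:[ok] B:[] C:[done]
After 3 (process(A)): A:[] B:[] C:[done]
After 4 (send(from=C, to=A, msg='pong')): A:[pong] B:[] C:[done]
After 5 (process(B)): A:[pong] B:[] C:[done]
After 6 (process(B)): A:[pong] B:[] C:[done]
After 7 (send(from=B, to=C, msg='resp')): A:[pong] B:[] C:[done,resp]
After 8 (process(A)): A:[] B:[] C:[done,resp]
After 9 (process(B)): A:[] B:[] C:[done,resp]
After 10 (send(from=C, to=B, msg='tick')): A:[] B:[tick] C:[done,resp]
After 11 (process(C)): A:[] B:[tick] C:[resp]

tick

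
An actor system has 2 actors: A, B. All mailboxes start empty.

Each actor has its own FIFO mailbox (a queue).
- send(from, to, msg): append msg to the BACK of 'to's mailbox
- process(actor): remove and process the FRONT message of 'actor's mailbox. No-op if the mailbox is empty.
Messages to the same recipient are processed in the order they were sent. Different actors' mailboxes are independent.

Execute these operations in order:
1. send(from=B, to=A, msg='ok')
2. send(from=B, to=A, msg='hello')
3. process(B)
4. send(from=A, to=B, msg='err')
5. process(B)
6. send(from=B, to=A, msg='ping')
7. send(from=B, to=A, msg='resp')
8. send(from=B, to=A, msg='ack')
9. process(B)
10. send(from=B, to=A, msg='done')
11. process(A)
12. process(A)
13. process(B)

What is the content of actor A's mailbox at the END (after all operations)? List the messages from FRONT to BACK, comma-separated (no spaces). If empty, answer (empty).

After 1 (send(from=B, to=A, msg='ok')): A:[ok] B:[]
After 2 (send(from=B, to=A, msg='hello')): A:[ok,hello] B:[]
After 3 (process(B)): A:[ok,hello] B:[]
After 4 (send(from=A, to=B, msg='err')): A:[ok,hello] B:[err]
After 5 (process(B)): A:[ok,hello] B:[]
After 6 (send(from=B, to=A, msg='ping')): A:[ok,hello,ping] B:[]
After 7 (send(from=B, to=A, msg='resp')): A:[ok,hello,ping,resp] B:[]
After 8 (send(from=B, to=A, msg='ack')): A:[ok,hello,ping,resp,ack] B:[]
After 9 (process(B)): A:[ok,hello,ping,resp,ack] B:[]
After 10 (send(from=B, to=A, msg='done')): A:[ok,hello,ping,resp,ack,done] B:[]
After 11 (process(A)): A:[hello,ping,resp,ack,done] B:[]
After 12 (process(A)): A:[ping,resp,ack,done] B:[]
After 13 (process(B)): A:[ping,resp,ack,done] B:[]

Answer: ping,resp,ack,done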